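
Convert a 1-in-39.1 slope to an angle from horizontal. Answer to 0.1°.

1.5°

tan θ = 1/39.1 = 0.0256
θ = arctan(0.0256) = 1.47°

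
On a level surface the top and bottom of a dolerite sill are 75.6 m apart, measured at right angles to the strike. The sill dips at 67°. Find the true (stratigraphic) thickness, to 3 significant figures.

True thickness t = w · sin(dip) = 75.6 × sin 67°
t = 75.6 × 0.9205 = 69.590 m

69.6 m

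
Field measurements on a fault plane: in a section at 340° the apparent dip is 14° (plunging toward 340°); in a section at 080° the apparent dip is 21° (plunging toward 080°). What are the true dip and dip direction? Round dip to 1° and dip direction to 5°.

The two traces are lines in the plane: v₁ = (sin 340°·cos 14°, cos 340°·cos 14°, −sin 14°), v₂ = (sin 80°·cos 21°, cos 80°·cos 21°, −sin 21°).
The plane normal is n = v₁ × v₂ ∝ (0.288, 0.341, 0.892).
True dip = arccos(n_z / |n|) = arccos(0.8943) = 26.6°.
Dip direction = atan2(0.288, 0.341) = 40° (azimuth of n's horizontal projection).

true dip 27°, dip direction 040°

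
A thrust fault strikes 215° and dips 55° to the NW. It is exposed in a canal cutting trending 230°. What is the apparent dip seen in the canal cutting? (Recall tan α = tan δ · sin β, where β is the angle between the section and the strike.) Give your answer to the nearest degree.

20°

Angle between strike (215°) and section (230°): β = 15°.
tan α = tan 55° × sin 15° = 1.4281 × 0.2588 = 0.3696
apparent dip = arctan 0.3696 = 20.29°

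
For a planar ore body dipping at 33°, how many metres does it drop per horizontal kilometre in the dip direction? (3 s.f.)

drop per km = 1000 × tan 33° = 1000 × 0.6494

649 m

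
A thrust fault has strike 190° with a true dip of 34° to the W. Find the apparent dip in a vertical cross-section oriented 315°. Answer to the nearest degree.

The section lies 55° from the strike.
tan(apparent dip) = tan 34° · sin 55° = 0.5525
α = arctan(0.5525) = 28.92°

29°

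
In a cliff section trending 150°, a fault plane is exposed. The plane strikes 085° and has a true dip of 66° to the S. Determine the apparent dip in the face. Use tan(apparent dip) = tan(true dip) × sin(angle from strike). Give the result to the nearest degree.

64°

The strike is 085° and the section trends 150°; the acute angle between them is β = 65°.
tan(apparent dip) = tan 66° · sin 65° = 2.0356
apparent dip = arctan 2.0356 = 63.84°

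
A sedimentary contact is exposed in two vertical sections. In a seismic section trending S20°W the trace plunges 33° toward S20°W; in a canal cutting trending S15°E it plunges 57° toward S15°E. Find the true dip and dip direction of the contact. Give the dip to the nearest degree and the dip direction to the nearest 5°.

Each apparent-dip line lies in the plane. As unit vectors (x east, y north, z up), v₁ plunges 33°→S20°W and v₂ plunges 57°→S15°E.
The plane normal is n = v₁ × v₂ ∝ (0.374, -0.317, 0.262).
True dip = arccos(n_z / |n|) = arccos(0.4709) = 61.9°.
Dip direction = atan2(0.374, -0.317) = 130° (azimuth of n's horizontal projection).

true dip 62°, dip direction 130°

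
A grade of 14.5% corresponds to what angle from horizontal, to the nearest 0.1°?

8.3°

tan θ = 14.5/100 = 0.1450
θ = arctan(0.1450) = 8.25°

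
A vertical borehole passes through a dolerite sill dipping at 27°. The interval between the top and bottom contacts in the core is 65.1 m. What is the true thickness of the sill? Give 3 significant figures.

True thickness t = h · cos(dip) = 65.1 × cos 27°
t = 65.1 × 0.8910 = 58.005 m

58.0 m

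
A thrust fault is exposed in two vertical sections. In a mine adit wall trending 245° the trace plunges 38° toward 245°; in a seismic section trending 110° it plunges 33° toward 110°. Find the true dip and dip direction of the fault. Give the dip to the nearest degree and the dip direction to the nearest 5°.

Each apparent-dip line lies in the plane. As unit vectors (x east, y north, z up), v₁ plunges 38°→245° and v₂ plunges 33°→110°.
The plane normal is n = v₁ × v₂ ∝ (0.005, -0.874, 0.467).
Dip δ = arctan(|n_h|/n_z) = arctan(0.874/0.467) = 61.9°.
Dip direction = atan2(0.005, -0.874) = 180° (azimuth of n's horizontal projection).

true dip 62°, dip direction 180°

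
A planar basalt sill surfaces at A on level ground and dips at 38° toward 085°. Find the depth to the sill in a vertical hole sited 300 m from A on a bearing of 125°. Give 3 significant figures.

180 m

The hole lies 40° from the dip direction, so the down-dip offset is 300 × cos 40° = 229.81 m.
Depth = down-dip offset × tan(dip) = 229.81 × tan 38° = 229.81 × 0.7813
Depth = 179.55 m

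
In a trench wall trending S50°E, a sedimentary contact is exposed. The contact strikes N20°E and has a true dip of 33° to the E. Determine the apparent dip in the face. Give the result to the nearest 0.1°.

Angle between strike (N20°E) and section (S50°E): β = 70°.
tan α = tan 33° × sin 70° = 0.6494 × 0.9397 = 0.6102
α = arctan(0.6102) = 31.39°

31.4°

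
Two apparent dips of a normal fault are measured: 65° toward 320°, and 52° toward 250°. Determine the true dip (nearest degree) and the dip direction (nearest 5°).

true dip 66°, dip direction 305°

The two traces are lines in the plane: v₁ = (sin 320°·cos 65°, cos 320°·cos 65°, −sin 65°), v₂ = (sin 250°·cos 52°, cos 250°·cos 52°, −sin 52°).
n = v₁ × v₂ = (-0.446, 0.310, 0.244) (taken with n_z > 0).
tan δ = √(n_x²+n_y²)/n_z = 0.543/0.244, so δ = 65.8°.
Dip direction = azimuth of (n_x, n_y) = atan2(-0.446, 0.310) = 305°.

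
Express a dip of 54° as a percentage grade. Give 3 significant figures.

grade % = 100 × tan 54° = 100 × 1.3764

138%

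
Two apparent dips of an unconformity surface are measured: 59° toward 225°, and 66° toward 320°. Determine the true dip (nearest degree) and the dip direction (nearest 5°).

The two traces are lines in the plane: v₁ = (sin 225°·cos 59°, cos 225°·cos 59°, −sin 59°), v₂ = (sin 320°·cos 66°, cos 320°·cos 66°, −sin 66°).
Cross product v₁ × v₂ gives the pole to the plane: n ∝ (-0.600, 0.109, 0.209).
True dip = arccos(n_z / |n|) = arccos(0.3239) = 71.1°.
The horizontal component of n points toward azimuth atan2(n_x, n_y) = 280°, the dip direction.

true dip 71°, dip direction 280°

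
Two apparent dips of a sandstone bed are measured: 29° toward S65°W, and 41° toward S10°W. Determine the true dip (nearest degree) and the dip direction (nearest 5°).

true dip 41°, dip direction 195°

The two traces are lines in the plane: v₁ = (sin 245°·cos 29°, cos 245°·cos 29°, −sin 29°), v₂ = (sin 190°·cos 41°, cos 190°·cos 41°, −sin 41°).
Cross product v₁ × v₂ gives the pole to the plane: n ∝ (-0.118, -0.457, 0.541).
Dip δ = arctan(|n_h|/n_z) = arctan(0.471/0.541) = 41.1°.
The horizontal component of n points toward azimuth atan2(n_x, n_y) = 194°, the dip direction.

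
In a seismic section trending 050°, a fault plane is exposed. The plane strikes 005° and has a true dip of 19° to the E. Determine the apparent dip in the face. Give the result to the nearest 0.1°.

13.7°

The strike is 005° and the section trends 050°; the acute angle between them is β = 45°.
tan(apparent dip) = tan 19° · sin 45° = 0.2435
apparent dip = arctan 0.2435 = 13.68°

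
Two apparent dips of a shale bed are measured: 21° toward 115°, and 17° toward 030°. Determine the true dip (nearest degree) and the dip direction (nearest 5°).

true dip 25°, dip direction 080°

Each apparent-dip line lies in the plane. As unit vectors (x east, y north, z up), v₁ plunges 21°→115° and v₂ plunges 17°→030°.
n = v₁ × v₂ = (0.412, 0.076, 0.889) (taken with n_z > 0).
tan δ = √(n_x²+n_y²)/n_z = 0.419/0.889, so δ = 25.2°.
The horizontal component of n points toward azimuth atan2(n_x, n_y) = 80°, the dip direction.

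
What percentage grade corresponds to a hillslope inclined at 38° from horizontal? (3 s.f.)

grade % = 100 × tan 38° = 100 × 0.7813

78.1%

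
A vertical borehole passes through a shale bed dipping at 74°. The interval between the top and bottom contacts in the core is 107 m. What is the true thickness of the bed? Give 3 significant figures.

29.5 m

True thickness t = h · cos(dip) = 107 × cos 74°
t = 107 × 0.2756 = 29.493 m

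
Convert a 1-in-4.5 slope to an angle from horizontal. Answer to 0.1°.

tan θ = 1/4.5 = 0.2222
θ = arctan(0.2222) = 12.53°

12.5°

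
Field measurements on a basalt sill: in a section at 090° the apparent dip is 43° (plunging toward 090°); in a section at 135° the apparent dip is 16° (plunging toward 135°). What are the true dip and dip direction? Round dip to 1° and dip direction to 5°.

true dip 47°, dip direction 060°

Each apparent-dip line lies in the plane. As unit vectors (x east, y north, z up), v₁ plunges 43°→090° and v₂ plunges 16°→135°.
Cross product v₁ × v₂ gives the pole to the plane: n ∝ (0.464, 0.262, 0.497).
tan δ = √(n_x²+n_y²)/n_z = 0.532/0.497, so δ = 47.0°.
Dip direction = atan2(0.464, 0.262) = 61° (azimuth of n's horizontal projection).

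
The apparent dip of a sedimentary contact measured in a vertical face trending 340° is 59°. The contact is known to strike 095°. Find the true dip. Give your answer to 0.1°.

The section is 65° from the strike.
tan δ = tan α / sin β = tan 59° / sin 65° = 1.6643 / 0.9063 = 1.8363
δ = arctan(1.8363) = 61.43°

61.4°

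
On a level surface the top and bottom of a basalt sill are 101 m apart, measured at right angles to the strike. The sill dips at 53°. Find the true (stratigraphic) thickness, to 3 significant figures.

80.7 m

True thickness t = w · sin(dip) = 101 × sin 53°
t = 101 × 0.7986 = 80.662 m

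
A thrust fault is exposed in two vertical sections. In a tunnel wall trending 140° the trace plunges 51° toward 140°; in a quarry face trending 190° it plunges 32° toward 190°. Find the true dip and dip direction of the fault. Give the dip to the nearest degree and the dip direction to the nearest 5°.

true dip 51°, dip direction 130°

Each apparent-dip line lies in the plane. As unit vectors (x east, y north, z up), v₁ plunges 51°→140° and v₂ plunges 32°→190°.
The plane normal is n = v₁ × v₂ ∝ (0.394, -0.329, 0.409).
Dip δ = arctan(|n_h|/n_z) = arctan(0.513/0.409) = 51.4°.
Dip direction = azimuth of (n_x, n_y) = atan2(0.394, -0.329) = 130°.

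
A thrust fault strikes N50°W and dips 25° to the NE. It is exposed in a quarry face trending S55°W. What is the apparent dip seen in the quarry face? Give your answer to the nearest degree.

Angle between strike (N50°W) and section (S55°W): β = 75°.
tan α = tan 25° × sin 75° = 0.4663 × 0.9659 = 0.4504
apparent dip = arctan 0.4504 = 24.25°

24°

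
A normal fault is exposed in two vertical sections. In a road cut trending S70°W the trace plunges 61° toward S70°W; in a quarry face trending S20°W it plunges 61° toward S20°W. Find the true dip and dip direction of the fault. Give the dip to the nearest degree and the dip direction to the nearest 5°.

The two traces are lines in the plane: v₁ = (sin 250°·cos 61°, cos 250°·cos 61°, −sin 61°), v₂ = (sin 200°·cos 61°, cos 200°·cos 61°, −sin 61°).
n = v₁ × v₂ = (-0.253, -0.253, 0.180) (taken with n_z > 0).
tan δ = √(n_x²+n_y²)/n_z = 0.358/0.180, so δ = 63.3°.
Dip direction = azimuth of (n_x, n_y) = atan2(-0.253, -0.253) = 225°.

true dip 63°, dip direction 225°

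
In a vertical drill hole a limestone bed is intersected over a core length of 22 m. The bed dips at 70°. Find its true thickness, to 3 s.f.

7.52 m

True thickness t = h · cos(dip) = 22 × cos 70°
t = 22 × 0.3420 = 7.524 m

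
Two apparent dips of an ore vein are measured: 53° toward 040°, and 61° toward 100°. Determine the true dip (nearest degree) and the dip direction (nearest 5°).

Represent each trace as a vector plunging at its apparent dip toward its trend (east-north-up frame): v₁ = (0.387, 0.461, -0.799), v₂ = (0.477, -0.084, -0.875).
n = v₁ × v₂ = (0.470, 0.043, 0.253) (taken with n_z > 0).
True dip = arccos(n_z / |n|) = arccos(0.4716) = 61.9°.
Dip direction = azimuth of (n_x, n_y) = atan2(0.470, 0.043) = 85°.

true dip 62°, dip direction 085°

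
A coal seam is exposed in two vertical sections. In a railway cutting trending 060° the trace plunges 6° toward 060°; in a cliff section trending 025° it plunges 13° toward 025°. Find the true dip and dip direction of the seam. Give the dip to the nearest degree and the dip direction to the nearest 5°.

Represent each trace as a vector plunging at its apparent dip toward its trend (east-north-up frame): v₁ = (0.861, 0.497, -0.105), v₂ = (0.412, 0.883, -0.225).
The plane normal is n = v₁ × v₂ ∝ (-0.020, 0.151, 0.556).
Dip δ = arctan(|n_h|/n_z) = arctan(0.152/0.556) = 15.3°.
The horizontal component of n points toward azimuth atan2(n_x, n_y) = 353°, the dip direction.

true dip 15°, dip direction 355°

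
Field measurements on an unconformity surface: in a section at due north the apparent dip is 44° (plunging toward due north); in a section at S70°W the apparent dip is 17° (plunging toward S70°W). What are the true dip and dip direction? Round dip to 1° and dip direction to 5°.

true dip 50°, dip direction 325°

Each apparent-dip line lies in the plane. As unit vectors (x east, y north, z up), v₁ plunges 44°→due north and v₂ plunges 17°→S70°W.
The plane normal is n = v₁ × v₂ ∝ (-0.438, 0.624, 0.646).
tan δ = √(n_x²+n_y²)/n_z = 0.762/0.646, so δ = 49.7°.
The horizontal component of n points toward azimuth atan2(n_x, n_y) = 325°, the dip direction.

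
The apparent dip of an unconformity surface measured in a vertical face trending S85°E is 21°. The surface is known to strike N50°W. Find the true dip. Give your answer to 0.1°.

33.8°

β = acute angle between strike N50°W and section S85°E = 35°.
tan δ = tan α / sin β = tan 21° / sin 35° = 0.3839 / 0.5736 = 0.6692
true dip = arctan 0.6692 = 33.79°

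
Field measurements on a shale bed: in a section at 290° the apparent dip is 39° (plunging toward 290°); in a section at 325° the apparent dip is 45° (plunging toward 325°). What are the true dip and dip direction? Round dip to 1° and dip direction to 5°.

The two traces are lines in the plane: v₁ = (sin 290°·cos 39°, cos 290°·cos 39°, −sin 39°), v₂ = (sin 325°·cos 45°, cos 325°·cos 45°, −sin 45°).
Cross product v₁ × v₂ gives the pole to the plane: n ∝ (-0.177, 0.261, 0.315).
True dip = arccos(n_z / |n|) = arccos(0.7071) = 45.0°.
The horizontal component of n points toward azimuth atan2(n_x, n_y) = 326°, the dip direction.

true dip 45°, dip direction 325°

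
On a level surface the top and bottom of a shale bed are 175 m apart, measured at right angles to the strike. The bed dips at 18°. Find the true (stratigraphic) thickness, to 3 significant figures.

54.1 m

True thickness t = w · sin(dip) = 175 × sin 18°
t = 175 × 0.3090 = 54.078 m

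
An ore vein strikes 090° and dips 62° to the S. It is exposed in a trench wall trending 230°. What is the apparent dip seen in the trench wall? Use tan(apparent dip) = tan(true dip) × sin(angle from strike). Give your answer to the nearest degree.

50°

Angle between strike (090°) and section (230°): β = 40°.
tan(apparent dip) = tan 62° · sin 40° = 1.2089
α = arctan(1.2089) = 50.40°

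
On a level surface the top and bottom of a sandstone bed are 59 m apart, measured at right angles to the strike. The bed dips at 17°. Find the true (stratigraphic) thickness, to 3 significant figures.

True thickness t = w · sin(dip) = 59 × sin 17°
t = 59 × 0.2924 = 17.250 m

17.2 m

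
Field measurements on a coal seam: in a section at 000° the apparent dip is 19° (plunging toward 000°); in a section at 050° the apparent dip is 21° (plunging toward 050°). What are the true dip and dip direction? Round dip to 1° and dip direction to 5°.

The two traces are lines in the plane: v₁ = (sin 0°·cos 19°, cos 0°·cos 19°, −sin 19°), v₂ = (sin 50°·cos 21°, cos 50°·cos 21°, −sin 21°).
n = v₁ × v₂ = (0.143, 0.233, 0.676) (taken with n_z > 0).
Dip δ = arctan(|n_h|/n_z) = arctan(0.273/0.676) = 22.0°.
Dip direction = atan2(0.143, 0.233) = 32° (azimuth of n's horizontal projection).

true dip 22°, dip direction 030°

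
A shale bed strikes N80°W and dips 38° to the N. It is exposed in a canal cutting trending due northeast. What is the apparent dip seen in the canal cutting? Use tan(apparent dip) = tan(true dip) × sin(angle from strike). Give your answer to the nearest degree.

The strike is N80°W and the section trends due northeast; the acute angle between them is β = 55°.
tan α = tan 38° × sin 55° = 0.7813 × 0.8192 = 0.6400
α = arctan(0.6400) = 32.62°

33°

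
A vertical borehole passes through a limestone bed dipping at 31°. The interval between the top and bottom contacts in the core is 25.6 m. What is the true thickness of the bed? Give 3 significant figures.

True thickness t = h · cos(dip) = 25.6 × cos 31°
t = 25.6 × 0.8572 = 21.943 m

21.9 m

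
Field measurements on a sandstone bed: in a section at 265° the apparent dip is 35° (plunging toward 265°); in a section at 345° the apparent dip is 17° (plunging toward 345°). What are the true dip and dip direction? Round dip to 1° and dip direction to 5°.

Represent each trace as a vector plunging at its apparent dip toward its trend (east-north-up frame): v₁ = (-0.816, -0.071, -0.574), v₂ = (-0.248, 0.924, -0.292).
Cross product v₁ × v₂ gives the pole to the plane: n ∝ (-0.551, 0.097, 0.771).
True dip = arccos(n_z / |n|) = arccos(0.8097) = 35.9°.
Dip direction = azimuth of (n_x, n_y) = atan2(-0.551, 0.097) = 280°.

true dip 36°, dip direction 280°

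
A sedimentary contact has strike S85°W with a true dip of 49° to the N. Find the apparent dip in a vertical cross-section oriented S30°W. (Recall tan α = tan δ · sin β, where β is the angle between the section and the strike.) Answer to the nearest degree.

43°

Angle between strike (S85°W) and section (S30°W): β = 55°.
tan(apparent dip) = tan 49° · sin 55° = 0.9423
apparent dip = arctan 0.9423 = 43.30°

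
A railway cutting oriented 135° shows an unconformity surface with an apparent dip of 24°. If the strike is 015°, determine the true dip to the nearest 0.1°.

27.2°

The section is 60° from the strike.
tan δ = tan α / sin β = tan 24° / sin 60° = 0.4452 / 0.8660 = 0.5141
δ = arctan(0.5141) = 27.21°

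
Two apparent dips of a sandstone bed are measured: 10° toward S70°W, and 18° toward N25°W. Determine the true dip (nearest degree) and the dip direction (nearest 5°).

true dip 20°, dip direction 310°

Represent each trace as a vector plunging at its apparent dip toward its trend (east-north-up frame): v₁ = (-0.925, -0.337, -0.174), v₂ = (-0.402, 0.862, -0.309).
The plane normal is n = v₁ × v₂ ∝ (-0.254, 0.216, 0.933).
tan δ = √(n_x²+n_y²)/n_z = 0.333/0.933, so δ = 19.7°.
Dip direction = atan2(-0.254, 0.216) = 310° (azimuth of n's horizontal projection).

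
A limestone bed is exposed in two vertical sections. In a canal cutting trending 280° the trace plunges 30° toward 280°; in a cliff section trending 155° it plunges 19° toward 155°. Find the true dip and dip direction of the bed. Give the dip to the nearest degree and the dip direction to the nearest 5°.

Represent each trace as a vector plunging at its apparent dip toward its trend (east-north-up frame): v₁ = (-0.853, 0.150, -0.500), v₂ = (0.400, -0.857, -0.326).
Cross product v₁ × v₂ gives the pole to the plane: n ∝ (-0.477, -0.477, 0.671).
Dip δ = arctan(|n_h|/n_z) = arctan(0.675/0.671) = 45.2°.
Dip direction = atan2(-0.477, -0.477) = 225° (azimuth of n's horizontal projection).

true dip 45°, dip direction 225°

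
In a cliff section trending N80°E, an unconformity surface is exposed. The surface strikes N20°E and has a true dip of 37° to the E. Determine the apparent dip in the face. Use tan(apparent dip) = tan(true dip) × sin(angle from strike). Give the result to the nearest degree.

Angle between strike (N20°E) and section (N80°E): β = 60°.
tan(apparent dip) = tan 37° · sin 60° = 0.6526
α = arctan(0.6526) = 33.13°

33°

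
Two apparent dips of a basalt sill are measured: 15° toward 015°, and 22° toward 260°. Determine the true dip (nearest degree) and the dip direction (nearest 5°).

true dip 32°, dip direction 310°

The two traces are lines in the plane: v₁ = (sin 15°·cos 15°, cos 15°·cos 15°, −sin 15°), v₂ = (sin 260°·cos 22°, cos 260°·cos 22°, −sin 22°).
Cross product v₁ × v₂ gives the pole to the plane: n ∝ (-0.391, 0.330, 0.812).
Dip δ = arctan(|n_h|/n_z) = arctan(0.512/0.812) = 32.2°.
Dip direction = atan2(-0.391, 0.330) = 310° (azimuth of n's horizontal projection).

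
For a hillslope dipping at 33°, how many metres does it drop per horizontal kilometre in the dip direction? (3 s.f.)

drop per km = 1000 × tan 33° = 1000 × 0.6494

649 m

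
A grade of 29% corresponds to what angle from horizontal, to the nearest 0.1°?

tan θ = 29/100 = 0.2900
θ = arctan(0.2900) = 16.17°

16.2°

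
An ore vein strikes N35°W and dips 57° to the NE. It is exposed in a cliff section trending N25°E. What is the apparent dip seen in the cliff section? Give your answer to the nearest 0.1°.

53.1°

The strike is N35°W and the section trends N25°E; the acute angle between them is β = 60°.
tan α = tan 57° × sin 60° = 1.5399 × 0.8660 = 1.3336
apparent dip = arctan 1.3336 = 53.13°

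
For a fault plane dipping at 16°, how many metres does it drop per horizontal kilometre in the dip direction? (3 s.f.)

287 m

drop per km = 1000 × tan 16° = 1000 × 0.2867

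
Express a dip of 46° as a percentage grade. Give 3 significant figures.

104%

grade % = 100 × tan 46° = 100 × 1.0355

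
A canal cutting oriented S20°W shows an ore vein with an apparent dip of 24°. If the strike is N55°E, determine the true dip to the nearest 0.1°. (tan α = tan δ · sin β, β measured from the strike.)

37.8°

The section is 35° from the strike.
tan(true dip) = tan 24° / sin 35° = 0.7762
true dip = arctan 0.7762 = 37.82°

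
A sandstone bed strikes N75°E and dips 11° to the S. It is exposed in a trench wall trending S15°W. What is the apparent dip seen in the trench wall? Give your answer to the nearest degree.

The section lies 60° from the strike.
tan(apparent dip) = tan 11° · sin 60° = 0.1683
α = arctan(0.1683) = 9.56°

10°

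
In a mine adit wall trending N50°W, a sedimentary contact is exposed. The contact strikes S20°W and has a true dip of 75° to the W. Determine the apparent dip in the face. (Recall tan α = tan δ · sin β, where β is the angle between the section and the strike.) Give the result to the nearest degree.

The section lies 70° from the strike.
tan α = tan 75° × sin 70° = 3.7321 × 0.9397 = 3.5070
apparent dip = arctan 3.5070 = 74.08°

74°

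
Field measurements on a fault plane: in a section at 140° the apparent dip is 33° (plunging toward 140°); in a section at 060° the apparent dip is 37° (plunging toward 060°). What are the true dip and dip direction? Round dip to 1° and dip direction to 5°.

true dip 43°, dip direction 095°

Each apparent-dip line lies in the plane. As unit vectors (x east, y north, z up), v₁ plunges 33°→140° and v₂ plunges 37°→060°.
n = v₁ × v₂ = (0.604, -0.052, 0.660) (taken with n_z > 0).
True dip = arccos(n_z / |n|) = arccos(0.7362) = 42.6°.
Dip direction = atan2(0.604, -0.052) = 95° (azimuth of n's horizontal projection).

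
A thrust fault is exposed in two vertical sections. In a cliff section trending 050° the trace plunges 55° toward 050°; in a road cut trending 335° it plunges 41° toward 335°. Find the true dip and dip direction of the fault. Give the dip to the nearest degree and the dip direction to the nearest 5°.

Represent each trace as a vector plunging at its apparent dip toward its trend (east-north-up frame): v₁ = (0.439, 0.369, -0.819), v₂ = (-0.319, 0.684, -0.656).
n = v₁ × v₂ = (0.318, 0.550, 0.418) (taken with n_z > 0).
tan δ = √(n_x²+n_y²)/n_z = 0.635/0.418, so δ = 56.6°.
Dip direction = azimuth of (n_x, n_y) = atan2(0.318, 0.550) = 30°.

true dip 57°, dip direction 030°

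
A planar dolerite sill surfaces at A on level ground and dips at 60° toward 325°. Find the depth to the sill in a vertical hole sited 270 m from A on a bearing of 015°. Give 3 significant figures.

The hole lies 50° from the dip direction, so the down-dip offset is 270 × cos 50° = 173.55 m.
Depth = down-dip offset × tan(dip) = 173.55 × tan 60° = 173.55 × 1.7321
Depth = 300.60 m

301 m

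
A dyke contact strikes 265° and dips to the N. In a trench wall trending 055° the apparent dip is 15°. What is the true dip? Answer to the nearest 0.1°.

β = acute angle between strike 265° and section 055° = 30°.
tan(true dip) = tan 15° / sin 30° = 0.5359
δ = arctan(0.5359) = 28.19°

28.2°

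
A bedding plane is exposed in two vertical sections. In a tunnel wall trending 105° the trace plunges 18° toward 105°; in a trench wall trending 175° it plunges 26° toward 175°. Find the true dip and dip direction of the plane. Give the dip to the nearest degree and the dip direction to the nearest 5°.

true dip 27°, dip direction 155°

The two traces are lines in the plane: v₁ = (sin 105°·cos 18°, cos 105°·cos 18°, −sin 18°), v₂ = (sin 175°·cos 26°, cos 175°·cos 26°, −sin 26°).
n = v₁ × v₂ = (0.169, -0.379, 0.803) (taken with n_z > 0).
True dip = arccos(n_z / |n|) = arccos(0.8887) = 27.3°.
Dip direction = atan2(0.169, -0.379) = 156° (azimuth of n's horizontal projection).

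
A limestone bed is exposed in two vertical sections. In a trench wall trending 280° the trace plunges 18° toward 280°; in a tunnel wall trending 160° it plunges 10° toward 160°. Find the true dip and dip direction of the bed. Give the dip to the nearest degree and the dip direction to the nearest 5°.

Represent each trace as a vector plunging at its apparent dip toward its trend (east-north-up frame): v₁ = (-0.937, 0.165, -0.309), v₂ = (0.337, -0.925, -0.174).
The plane normal is n = v₁ × v₂ ∝ (-0.315, -0.267, 0.811).
True dip = arccos(n_z / |n|) = arccos(0.8914) = 27.0°.
Dip direction = atan2(-0.315, -0.267) = 230° (azimuth of n's horizontal projection).

true dip 27°, dip direction 230°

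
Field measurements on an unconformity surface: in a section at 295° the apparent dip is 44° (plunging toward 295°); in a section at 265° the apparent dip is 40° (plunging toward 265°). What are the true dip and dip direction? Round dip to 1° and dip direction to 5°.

Each apparent-dip line lies in the plane. As unit vectors (x east, y north, z up), v₁ plunges 44°→295° and v₂ plunges 40°→265°.
The plane normal is n = v₁ × v₂ ∝ (-0.242, 0.111, 0.276).
Dip δ = arctan(|n_h|/n_z) = arctan(0.266/0.276) = 44.0°.
Dip direction = azimuth of (n_x, n_y) = atan2(-0.242, 0.111) = 295°.

true dip 44°, dip direction 295°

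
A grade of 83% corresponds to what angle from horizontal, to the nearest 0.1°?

39.7°

tan θ = 83/100 = 0.8300
θ = arctan(0.8300) = 39.69°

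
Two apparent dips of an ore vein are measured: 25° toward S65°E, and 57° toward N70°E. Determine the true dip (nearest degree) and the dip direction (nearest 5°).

Each apparent-dip line lies in the plane. As unit vectors (x east, y north, z up), v₁ plunges 25°→S65°E and v₂ plunges 57°→N70°E.
The plane normal is n = v₁ × v₂ ∝ (0.400, 0.473, 0.349).
Dip δ = arctan(|n_h|/n_z) = arctan(0.619/0.349) = 60.6°.
Dip direction = atan2(0.400, 0.473) = 40° (azimuth of n's horizontal projection).

true dip 61°, dip direction 040°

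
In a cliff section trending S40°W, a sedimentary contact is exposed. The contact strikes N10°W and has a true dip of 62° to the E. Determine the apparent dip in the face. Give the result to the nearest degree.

The strike is N10°W and the section trends S40°W; the acute angle between them is β = 50°.
tan α = tan 62° × sin 50° = 1.8807 × 0.7660 = 1.4407
α = arctan(1.4407) = 55.24°

55°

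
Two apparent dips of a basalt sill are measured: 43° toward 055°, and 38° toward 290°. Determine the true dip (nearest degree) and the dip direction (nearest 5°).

true dip 62°, dip direction 355°

The two traces are lines in the plane: v₁ = (sin 55°·cos 43°, cos 55°·cos 43°, −sin 43°), v₂ = (sin 290°·cos 38°, cos 290°·cos 38°, −sin 38°).
n = v₁ × v₂ = (-0.074, 0.874, 0.472) (taken with n_z > 0).
True dip = arccos(n_z / |n|) = arccos(0.4740) = 61.7°.
Dip direction = atan2(-0.074, 0.874) = 355° (azimuth of n's horizontal projection).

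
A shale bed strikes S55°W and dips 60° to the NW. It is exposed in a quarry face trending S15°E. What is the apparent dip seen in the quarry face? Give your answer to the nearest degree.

The strike is S55°W and the section trends S15°E; the acute angle between them is β = 70°.
tan(apparent dip) = tan 60° · sin 70° = 1.6276
α = arctan(1.6276) = 58.43°

58°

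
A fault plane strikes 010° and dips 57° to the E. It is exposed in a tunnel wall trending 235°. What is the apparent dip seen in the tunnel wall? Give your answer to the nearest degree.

47°

The section lies 45° from the strike.
tan(apparent dip) = tan 57° · sin 45° = 1.0888
apparent dip = arctan 1.0888 = 47.44°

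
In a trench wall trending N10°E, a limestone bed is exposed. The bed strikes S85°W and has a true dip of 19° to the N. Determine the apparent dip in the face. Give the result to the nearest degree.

Angle between strike (S85°W) and section (N10°E): β = 75°.
tan(apparent dip) = tan 19° · sin 75° = 0.3326
apparent dip = arctan 0.3326 = 18.40°

18°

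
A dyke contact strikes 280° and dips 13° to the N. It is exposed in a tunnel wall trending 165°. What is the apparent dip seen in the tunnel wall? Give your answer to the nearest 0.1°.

11.8°

Angle between strike (280°) and section (165°): β = 65°.
tan(apparent dip) = tan 13° · sin 65° = 0.2092
apparent dip = arctan 0.2092 = 11.82°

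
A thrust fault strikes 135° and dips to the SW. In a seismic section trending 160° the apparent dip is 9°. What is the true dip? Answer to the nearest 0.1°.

The section is 25° from the strike.
tan(true dip) = tan 9° / sin 25° = 0.3748
δ = arctan(0.3748) = 20.54°

20.5°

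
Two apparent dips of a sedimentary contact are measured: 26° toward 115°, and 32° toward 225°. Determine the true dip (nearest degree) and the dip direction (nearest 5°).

Represent each trace as a vector plunging at its apparent dip toward its trend (east-north-up frame): v₁ = (0.815, -0.380, -0.438), v₂ = (-0.600, -0.600, -0.530).
The plane normal is n = v₁ × v₂ ∝ (0.062, -0.695, 0.716).
True dip = arccos(n_z / |n|) = arccos(0.7165) = 44.2°.
Dip direction = atan2(0.062, -0.695) = 175° (azimuth of n's horizontal projection).

true dip 44°, dip direction 175°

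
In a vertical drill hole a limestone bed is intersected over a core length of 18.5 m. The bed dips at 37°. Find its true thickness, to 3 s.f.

True thickness t = h · cos(dip) = 18.5 × cos 37°
t = 18.5 × 0.7986 = 14.775 m

14.8 m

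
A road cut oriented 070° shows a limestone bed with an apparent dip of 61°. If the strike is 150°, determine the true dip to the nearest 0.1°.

61.4°

The section is 80° from the strike.
tan δ = tan α / sin β = tan 61° / sin 80° = 1.8040 / 0.9848 = 1.8319
true dip = arctan 1.8319 = 61.37°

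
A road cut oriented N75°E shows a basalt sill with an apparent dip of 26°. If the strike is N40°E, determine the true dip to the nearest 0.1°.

40.4°

The section is 35° from the strike.
tan δ = tan α / sin β = tan 26° / sin 35° = 0.4877 / 0.5736 = 0.8503
δ = arctan(0.8503) = 40.38°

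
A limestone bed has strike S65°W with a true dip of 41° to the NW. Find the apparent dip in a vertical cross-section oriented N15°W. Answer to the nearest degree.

41°

The strike is S65°W and the section trends N15°W; the acute angle between them is β = 80°.
tan(apparent dip) = tan 41° · sin 80° = 0.8561
apparent dip = arctan 0.8561 = 40.57°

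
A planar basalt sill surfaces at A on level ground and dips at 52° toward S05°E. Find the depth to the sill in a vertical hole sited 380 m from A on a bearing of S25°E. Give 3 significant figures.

The hole lies 20° from the dip direction, so the down-dip offset is 380 × cos 20° = 357.08 m.
Depth = down-dip offset × tan(dip) = 357.08 × tan 52° = 357.08 × 1.2799
Depth = 457.05 m

457 m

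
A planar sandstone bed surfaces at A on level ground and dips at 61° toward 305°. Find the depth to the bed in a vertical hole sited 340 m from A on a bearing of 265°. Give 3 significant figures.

The hole lies 40° from the dip direction, so the down-dip offset is 340 × cos 40° = 260.46 m.
Depth = down-dip offset × tan(dip) = 260.46 × tan 61° = 260.46 × 1.8040
Depth = 469.87 m

470 m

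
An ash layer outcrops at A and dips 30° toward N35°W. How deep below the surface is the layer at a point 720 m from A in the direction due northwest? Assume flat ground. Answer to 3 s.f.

409 m

The hole lies 10° from the dip direction, so the down-dip offset is 720 × cos 10° = 709.06 m.
Depth = down-dip offset × tan(dip) = 709.06 × tan 30° = 709.06 × 0.5774
Depth = 409.38 m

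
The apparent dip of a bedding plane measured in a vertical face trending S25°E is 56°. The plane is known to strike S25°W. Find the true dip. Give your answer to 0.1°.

62.7°

β = acute angle between strike S25°W and section S25°E = 50°.
tan(true dip) = tan 56° / sin 50° = 1.9353
δ = arctan(1.9353) = 62.67°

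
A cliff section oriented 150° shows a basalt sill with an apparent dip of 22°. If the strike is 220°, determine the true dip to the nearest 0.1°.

β = acute angle between strike 220° and section 150° = 70°.
tan δ = tan α / sin β = tan 22° / sin 70° = 0.4040 / 0.9397 = 0.4300
δ = arctan(0.4300) = 23.27°

23.3°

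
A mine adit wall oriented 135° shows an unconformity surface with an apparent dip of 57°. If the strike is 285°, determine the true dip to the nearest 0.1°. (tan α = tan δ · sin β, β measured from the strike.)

The section is 30° from the strike.
tan(true dip) = tan 57° / sin 30° = 3.0797
true dip = arctan 3.0797 = 72.01°

72.0°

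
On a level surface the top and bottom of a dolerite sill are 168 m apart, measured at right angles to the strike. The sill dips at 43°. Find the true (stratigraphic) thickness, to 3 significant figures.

115 m

True thickness t = w · sin(dip) = 168 × sin 43°
t = 168 × 0.6820 = 114.576 m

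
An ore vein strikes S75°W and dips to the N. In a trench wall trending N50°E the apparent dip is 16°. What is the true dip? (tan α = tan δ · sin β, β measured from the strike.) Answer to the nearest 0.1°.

β = acute angle between strike S75°W and section N50°E = 25°.
tan δ = tan α / sin β = tan 16° / sin 25° = 0.2867 / 0.4226 = 0.6785
δ = arctan(0.6785) = 34.16°

34.2°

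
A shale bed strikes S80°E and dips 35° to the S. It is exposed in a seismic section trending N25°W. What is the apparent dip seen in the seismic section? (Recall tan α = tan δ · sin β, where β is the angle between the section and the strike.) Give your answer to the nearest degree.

The strike is S80°E and the section trends N25°W; the acute angle between them is β = 55°.
tan α = tan 35° × sin 55° = 0.7002 × 0.8192 = 0.5736
α = arctan(0.5736) = 29.84°

30°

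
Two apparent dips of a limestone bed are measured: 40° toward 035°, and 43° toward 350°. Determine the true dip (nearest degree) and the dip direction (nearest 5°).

The two traces are lines in the plane: v₁ = (sin 35°·cos 40°, cos 35°·cos 40°, −sin 40°), v₂ = (sin 350°·cos 43°, cos 350°·cos 43°, −sin 43°).
n = v₁ × v₂ = (0.035, 0.381, 0.396) (taken with n_z > 0).
tan δ = √(n_x²+n_y²)/n_z = 0.383/0.396, so δ = 44.0°.
Dip direction = atan2(0.035, 0.381) = 5° (azimuth of n's horizontal projection).

true dip 44°, dip direction 005°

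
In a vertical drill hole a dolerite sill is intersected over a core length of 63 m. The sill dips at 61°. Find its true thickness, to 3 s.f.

True thickness t = h · cos(dip) = 63 × cos 61°
t = 63 × 0.4848 = 30.543 m

30.5 m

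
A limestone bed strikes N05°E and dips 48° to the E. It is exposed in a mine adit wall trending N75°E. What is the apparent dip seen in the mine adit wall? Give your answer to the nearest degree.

46°

The strike is N05°E and the section trends N75°E; the acute angle between them is β = 70°.
tan(apparent dip) = tan 48° · sin 70° = 1.0436
apparent dip = arctan 1.0436 = 46.22°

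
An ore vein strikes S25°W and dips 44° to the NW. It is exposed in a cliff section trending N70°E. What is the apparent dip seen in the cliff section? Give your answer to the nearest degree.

34°

The strike is S25°W and the section trends N70°E; the acute angle between them is β = 45°.
tan(apparent dip) = tan 44° · sin 45° = 0.6828
apparent dip = arctan 0.6828 = 34.33°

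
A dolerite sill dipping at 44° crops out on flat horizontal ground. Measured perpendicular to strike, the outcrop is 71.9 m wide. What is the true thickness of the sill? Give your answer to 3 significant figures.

True thickness t = w · sin(dip) = 71.9 × sin 44°
t = 71.9 × 0.6947 = 49.946 m

49.9 m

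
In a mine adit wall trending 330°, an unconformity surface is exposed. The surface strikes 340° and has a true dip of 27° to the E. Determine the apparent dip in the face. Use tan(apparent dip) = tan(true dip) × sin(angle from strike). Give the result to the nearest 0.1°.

The section lies 10° from the strike.
tan α = tan 27° × sin 10° = 0.5095 × 0.1736 = 0.0885
α = arctan(0.0885) = 5.06°

5.1°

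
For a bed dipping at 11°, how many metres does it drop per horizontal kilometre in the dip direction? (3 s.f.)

drop per km = 1000 × tan 11° = 1000 × 0.1944

194 m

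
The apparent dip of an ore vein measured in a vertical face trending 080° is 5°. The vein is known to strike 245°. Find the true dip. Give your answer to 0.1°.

The section is 15° from the strike.
tan δ = tan α / sin β = tan 5° / sin 15° = 0.0875 / 0.2588 = 0.3380
δ = arctan(0.3380) = 18.68°

18.7°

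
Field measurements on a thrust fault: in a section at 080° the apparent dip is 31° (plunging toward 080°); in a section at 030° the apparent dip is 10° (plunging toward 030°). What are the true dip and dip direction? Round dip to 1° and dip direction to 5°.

true dip 33°, dip direction 105°

The two traces are lines in the plane: v₁ = (sin 80°·cos 31°, cos 80°·cos 31°, −sin 31°), v₂ = (sin 30°·cos 10°, cos 30°·cos 10°, −sin 10°).
n = v₁ × v₂ = (0.413, -0.107, 0.647) (taken with n_z > 0).
tan δ = √(n_x²+n_y²)/n_z = 0.427/0.647, so δ = 33.4°.
Dip direction = azimuth of (n_x, n_y) = atan2(0.413, -0.107) = 105°.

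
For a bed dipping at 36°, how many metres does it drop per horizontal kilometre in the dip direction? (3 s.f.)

drop per km = 1000 × tan 36° = 1000 × 0.7265

727 m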